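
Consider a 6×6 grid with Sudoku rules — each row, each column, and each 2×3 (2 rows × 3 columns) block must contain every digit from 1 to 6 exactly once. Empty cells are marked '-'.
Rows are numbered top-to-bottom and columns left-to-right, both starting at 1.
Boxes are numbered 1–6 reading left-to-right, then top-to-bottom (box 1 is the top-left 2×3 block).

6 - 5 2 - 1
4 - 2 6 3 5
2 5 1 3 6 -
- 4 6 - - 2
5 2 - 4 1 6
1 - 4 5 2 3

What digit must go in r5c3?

Row 5 already contains {1, 2, 4, 5, 6}.
Column 3 already contains {1, 2, 4, 5, 6}.
Its 2×3 block (box 5) already contains {1, 2, 4, 5}.
The only value from 1–6 not eliminated is 3, so r5c3 = 3.

3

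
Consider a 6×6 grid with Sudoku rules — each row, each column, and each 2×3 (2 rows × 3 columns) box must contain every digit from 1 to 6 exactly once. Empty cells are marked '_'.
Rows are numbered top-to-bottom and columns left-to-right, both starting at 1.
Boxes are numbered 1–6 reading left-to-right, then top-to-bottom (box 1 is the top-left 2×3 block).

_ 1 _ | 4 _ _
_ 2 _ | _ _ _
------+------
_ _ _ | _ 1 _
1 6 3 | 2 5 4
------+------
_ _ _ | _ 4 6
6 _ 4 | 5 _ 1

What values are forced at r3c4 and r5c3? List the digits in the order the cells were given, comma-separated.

6,1

For r3c4:
  Consider where 6 can go in box 4.
  r3c6 is out (column 6 already has a 6).
  So the only cell in box 4 that can hold 6 is r3c4.
  So r3c4 = 6.
For r5c3:
  Consider where 1 can go in box 5.
  r5c1 is out (column 1 already has a 1).
  r5c2 is out (column 2 already has a 1).
  r6c2 is out (row 6 already has a 1).
  So the only cell in box 5 that can hold 1 is r5c3.
  So r5c3 = 1.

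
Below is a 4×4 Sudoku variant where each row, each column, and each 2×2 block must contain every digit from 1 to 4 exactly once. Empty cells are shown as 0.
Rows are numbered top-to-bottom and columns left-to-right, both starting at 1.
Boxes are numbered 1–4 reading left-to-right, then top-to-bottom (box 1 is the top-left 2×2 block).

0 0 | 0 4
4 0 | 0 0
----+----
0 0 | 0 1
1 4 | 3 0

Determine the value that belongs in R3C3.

Cell R3C3 itself could take any of {2, 4} by direct elimination.
Consider where 4 can go in column 3.
R1C3 is out (row 1 already has a 4).
R2C3 is out (row 2 already has a 4).
So the only cell in column 3 that can hold 4 is R3C3.
Therefore R3C3 = 4.

4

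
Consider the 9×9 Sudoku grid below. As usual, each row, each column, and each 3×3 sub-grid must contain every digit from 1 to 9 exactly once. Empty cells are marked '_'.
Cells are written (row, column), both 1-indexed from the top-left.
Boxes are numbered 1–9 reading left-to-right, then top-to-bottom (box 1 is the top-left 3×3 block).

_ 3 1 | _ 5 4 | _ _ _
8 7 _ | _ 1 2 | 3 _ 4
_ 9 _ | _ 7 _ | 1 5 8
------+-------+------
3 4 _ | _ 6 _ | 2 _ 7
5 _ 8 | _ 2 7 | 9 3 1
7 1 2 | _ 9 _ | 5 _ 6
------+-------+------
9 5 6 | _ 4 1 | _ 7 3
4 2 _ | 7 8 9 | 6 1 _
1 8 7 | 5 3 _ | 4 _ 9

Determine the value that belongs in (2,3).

Row 2 already contains {1, 2, 3, 4, 7, 8}.
Column 3 already contains {1, 2, 6, 7, 8}.
Its 3×3 block (box 1) already contains {1, 3, 7, 8, 9}.
The only value from 1–9 not eliminated is 5, so (2,3) = 5.

5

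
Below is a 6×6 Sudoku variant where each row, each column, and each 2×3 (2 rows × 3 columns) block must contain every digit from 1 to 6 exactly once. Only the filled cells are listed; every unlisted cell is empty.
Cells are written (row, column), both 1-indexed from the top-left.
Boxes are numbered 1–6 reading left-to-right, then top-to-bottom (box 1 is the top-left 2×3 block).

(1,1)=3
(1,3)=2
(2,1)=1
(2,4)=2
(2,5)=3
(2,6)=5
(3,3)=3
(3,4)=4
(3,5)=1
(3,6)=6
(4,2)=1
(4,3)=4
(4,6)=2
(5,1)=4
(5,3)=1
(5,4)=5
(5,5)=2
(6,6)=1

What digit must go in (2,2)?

4

Cell (2,2) itself could take any of {4, 6} by direct elimination.
Consider where 4 can go in row 2.
(2,3) is out (column 3 already has a 4).
So the only cell in row 2 that can hold 4 is (2,2).
Therefore (2,2) = 4.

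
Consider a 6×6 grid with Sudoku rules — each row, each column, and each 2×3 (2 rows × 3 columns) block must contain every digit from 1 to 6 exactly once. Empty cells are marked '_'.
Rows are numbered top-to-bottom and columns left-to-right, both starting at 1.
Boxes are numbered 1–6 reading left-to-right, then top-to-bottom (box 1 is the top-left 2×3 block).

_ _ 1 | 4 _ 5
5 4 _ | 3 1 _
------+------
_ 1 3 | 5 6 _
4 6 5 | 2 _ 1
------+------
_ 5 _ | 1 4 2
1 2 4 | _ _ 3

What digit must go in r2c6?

6

Row 2 already contains {1, 3, 4, 5}.
Column 6 already contains {1, 2, 3, 5}.
Its 2×3 block (box 2) already contains {1, 3, 4, 5}.
The only value from 1–6 not eliminated is 6, so r2c6 = 6.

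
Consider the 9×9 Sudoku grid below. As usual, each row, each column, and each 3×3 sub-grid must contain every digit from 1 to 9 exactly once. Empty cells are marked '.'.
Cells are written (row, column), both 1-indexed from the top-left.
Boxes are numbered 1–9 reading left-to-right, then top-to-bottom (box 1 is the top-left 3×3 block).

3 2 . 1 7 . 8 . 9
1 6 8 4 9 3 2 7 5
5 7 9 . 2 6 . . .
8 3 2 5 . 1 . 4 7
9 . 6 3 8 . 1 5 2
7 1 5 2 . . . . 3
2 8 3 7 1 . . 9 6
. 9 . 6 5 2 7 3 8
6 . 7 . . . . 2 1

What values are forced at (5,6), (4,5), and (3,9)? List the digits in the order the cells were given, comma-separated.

7,6,4

For (5,6):
  Consider where 7 can go in column 6.
  (1,6) is out (row 1 already has a 7).
  (6,6) is out (row 6 already has a 7).
  (7,6) is out (row 7 already has a 7).
  (9,6) is out (row 9 already has a 7).
  So the only cell in column 6 that can hold 7 is (5,6).
  So (5,6) = 7.
For (4,5):
  Row 4 already contains {1, 2, 3, 4, 5, 7, 8}.
  Column 5 already contains {1, 2, 5, 7, 8, 9}.
  Its 3×3 block (box 5) already contains {1, 2, 3, 5, 8}.
  The only value from 1–9 not eliminated is 6, so (4,5) = 6.
For (3,9):
  Row 3 already contains {2, 5, 6, 7, 9}.
  Column 9 already contains {1, 2, 3, 5, 6, 7, 8, 9}.
  Its 3×3 block (box 3) already contains {2, 5, 7, 8, 9}.
  The only value from 1–9 not eliminated is 4, so (3,9) = 4.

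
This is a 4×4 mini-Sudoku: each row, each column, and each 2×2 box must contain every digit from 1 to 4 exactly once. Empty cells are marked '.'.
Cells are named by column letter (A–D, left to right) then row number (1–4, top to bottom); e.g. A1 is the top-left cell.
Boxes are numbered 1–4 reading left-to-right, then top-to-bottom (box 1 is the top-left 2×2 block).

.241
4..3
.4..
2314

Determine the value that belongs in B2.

1

Row 2 already contains {3, 4}.
Column B already contains {2, 3, 4}.
Its 2×2 block (box 1) already contains {2, 4}.
The only value from 1–4 not eliminated is 1, so B2 = 1.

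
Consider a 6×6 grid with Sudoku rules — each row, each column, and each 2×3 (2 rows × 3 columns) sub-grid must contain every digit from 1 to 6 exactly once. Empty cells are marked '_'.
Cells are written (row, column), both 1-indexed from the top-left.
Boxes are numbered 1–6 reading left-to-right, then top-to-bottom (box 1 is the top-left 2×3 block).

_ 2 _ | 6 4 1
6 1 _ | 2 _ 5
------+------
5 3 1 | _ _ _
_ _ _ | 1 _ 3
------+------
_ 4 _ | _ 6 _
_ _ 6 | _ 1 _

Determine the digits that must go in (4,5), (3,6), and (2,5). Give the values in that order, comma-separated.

5,6,3

For (4,5):
  Consider where 5 can go in column 5.
  (2,5) is out (row 2 already has a 5).
  (3,5) is out (row 3 already has a 5).
  So the only cell in column 5 that can hold 5 is (4,5).
  So (4,5) = 5.
For (3,6):
  Consider where 6 can go in column 6.
  (5,6) is out (row 5 already has a 6).
  (6,6) is out (row 6 already has a 6).
  So the only cell in column 6 that can hold 6 is (3,6).
  So (3,6) = 6.
For (2,5):
  Row 2 already contains {1, 2, 5, 6}.
  Column 5 already contains {1, 4, 6}.
  Its 2×3 block (box 2) already contains {1, 2, 4, 5, 6}.
  The only value from 1–6 not eliminated is 3, so (2,5) = 3.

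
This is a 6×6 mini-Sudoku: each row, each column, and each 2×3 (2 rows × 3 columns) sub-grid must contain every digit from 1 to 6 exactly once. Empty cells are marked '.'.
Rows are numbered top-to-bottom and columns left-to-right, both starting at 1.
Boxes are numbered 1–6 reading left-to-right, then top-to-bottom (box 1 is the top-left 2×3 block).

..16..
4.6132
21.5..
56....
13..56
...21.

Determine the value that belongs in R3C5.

Cell R3C5 itself could take any of {4, 6} by direct elimination.
Consider where 6 can go in column 5.
R1C5 is out (row 1 already has a 6).
R4C5 is out (row 4 already has a 6).
So the only cell in column 5 that can hold 6 is R3C5.
Therefore R3C5 = 6.

6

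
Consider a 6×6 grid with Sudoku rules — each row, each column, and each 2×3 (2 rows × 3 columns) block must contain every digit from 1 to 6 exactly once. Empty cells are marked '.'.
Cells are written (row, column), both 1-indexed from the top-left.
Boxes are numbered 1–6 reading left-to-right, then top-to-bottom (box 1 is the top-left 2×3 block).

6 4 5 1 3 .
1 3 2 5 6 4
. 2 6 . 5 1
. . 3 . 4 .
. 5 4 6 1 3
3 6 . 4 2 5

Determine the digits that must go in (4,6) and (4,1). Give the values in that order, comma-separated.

6,5

For (4,6):
  Consider where 6 can go in column 6.
  (1,6) is out (row 1 already has a 6).
  So the only cell in column 6 that can hold 6 is (4,6).
  So (4,6) = 6.
For (4,1):
  Row 4 already contains {3, 4}.
  Column 1 already contains {1, 3, 6}.
  Its 2×3 block (box 3) already contains {2, 3, 6}.
  The only value from 1–6 not eliminated is 5, so (4,1) = 5.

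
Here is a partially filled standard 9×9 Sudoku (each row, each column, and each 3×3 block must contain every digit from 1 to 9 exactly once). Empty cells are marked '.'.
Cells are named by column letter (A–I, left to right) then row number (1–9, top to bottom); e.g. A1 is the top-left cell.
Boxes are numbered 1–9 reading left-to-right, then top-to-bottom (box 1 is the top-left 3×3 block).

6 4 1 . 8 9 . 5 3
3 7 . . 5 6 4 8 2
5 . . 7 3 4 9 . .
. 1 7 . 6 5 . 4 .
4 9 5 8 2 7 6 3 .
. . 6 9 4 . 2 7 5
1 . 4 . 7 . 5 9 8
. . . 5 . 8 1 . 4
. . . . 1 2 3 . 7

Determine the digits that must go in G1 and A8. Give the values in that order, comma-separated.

7,7

For G1:
  Row 1 already contains {1, 3, 4, 5, 6, 8, 9}.
  Column G already contains {1, 2, 3, 4, 5, 6, 9}.
  Its 3×3 block (box 3) already contains {2, 3, 4, 5, 8, 9}.
  The only value from 1–9 not eliminated is 7, so G1 = 7.
For A8:
  Consider where 7 can go in column A.
  A4 is out (row 4 already has a 7).
  A6 is out (row 6 already has a 7).
  A9 is out (row 9 already has a 7).
  So the only cell in column A that can hold 7 is A8.
  So A8 = 7.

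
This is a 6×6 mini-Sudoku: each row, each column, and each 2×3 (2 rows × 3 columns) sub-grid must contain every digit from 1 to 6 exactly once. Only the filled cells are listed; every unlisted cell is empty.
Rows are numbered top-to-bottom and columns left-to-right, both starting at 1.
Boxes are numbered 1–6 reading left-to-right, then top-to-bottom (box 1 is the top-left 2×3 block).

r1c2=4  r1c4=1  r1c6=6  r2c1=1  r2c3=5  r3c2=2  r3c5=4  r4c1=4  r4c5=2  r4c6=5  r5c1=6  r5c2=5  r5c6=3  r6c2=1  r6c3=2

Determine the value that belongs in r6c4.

Cell r6c4 itself could take any of {4, 5, 6} by direct elimination.
Consider where 5 can go in column 4.
r2c4 is out (row 2 already has a 5).
r3c4 is out (box 4 already has a 5).
r4c4 is out (row 4 already has a 5).
r5c4 is out (row 5 already has a 5).
So the only cell in column 4 that can hold 5 is r6c4.
Therefore r6c4 = 5.

5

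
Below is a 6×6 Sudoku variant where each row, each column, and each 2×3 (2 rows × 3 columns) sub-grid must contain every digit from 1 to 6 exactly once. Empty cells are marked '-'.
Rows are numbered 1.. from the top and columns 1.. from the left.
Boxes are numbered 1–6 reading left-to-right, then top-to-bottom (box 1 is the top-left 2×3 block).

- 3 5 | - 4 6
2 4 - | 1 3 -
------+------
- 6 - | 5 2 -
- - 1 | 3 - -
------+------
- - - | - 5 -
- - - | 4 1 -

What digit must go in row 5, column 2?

1

Cell row 5, column 2 itself could take any of {1, 2} by direct elimination.
Consider where 1 can go in column 2.
row 4, column 2 is out (row 4 already has a 1).
row 6, column 2 is out (row 6 already has a 1).
So the only cell in column 2 that can hold 1 is row 5, column 2.
Therefore row 5, column 2 = 1.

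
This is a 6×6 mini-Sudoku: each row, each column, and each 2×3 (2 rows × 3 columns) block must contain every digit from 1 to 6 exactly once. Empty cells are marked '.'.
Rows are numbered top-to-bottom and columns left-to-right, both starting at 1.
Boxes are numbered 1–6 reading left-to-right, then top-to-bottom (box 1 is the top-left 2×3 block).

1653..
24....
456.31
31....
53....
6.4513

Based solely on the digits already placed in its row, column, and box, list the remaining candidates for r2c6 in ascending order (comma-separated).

Row 2 already contains {2, 4}.
Column 6 already contains {1, 3}.
Its 2×3 block (box 2) already contains {3}.
Removing those from 1–6 leaves {5, 6} as the candidates for r2c6.

5,6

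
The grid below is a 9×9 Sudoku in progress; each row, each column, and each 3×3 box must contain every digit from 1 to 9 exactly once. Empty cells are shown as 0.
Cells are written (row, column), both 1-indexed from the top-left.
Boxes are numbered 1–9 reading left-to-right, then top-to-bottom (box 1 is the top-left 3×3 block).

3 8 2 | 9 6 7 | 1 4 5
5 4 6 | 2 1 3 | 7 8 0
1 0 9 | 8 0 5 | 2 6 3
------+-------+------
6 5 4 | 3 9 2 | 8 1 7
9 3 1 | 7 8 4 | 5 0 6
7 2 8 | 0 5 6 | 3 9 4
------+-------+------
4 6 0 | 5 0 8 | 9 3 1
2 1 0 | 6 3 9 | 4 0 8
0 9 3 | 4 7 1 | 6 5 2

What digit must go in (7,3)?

7

Row 7 already contains {1, 3, 4, 5, 6, 8, 9}.
Column 3 already contains {1, 2, 3, 4, 6, 8, 9}.
Its 3×3 block (box 7) already contains {1, 2, 3, 4, 6, 9}.
The only value from 1–9 not eliminated is 7, so (7,3) = 7.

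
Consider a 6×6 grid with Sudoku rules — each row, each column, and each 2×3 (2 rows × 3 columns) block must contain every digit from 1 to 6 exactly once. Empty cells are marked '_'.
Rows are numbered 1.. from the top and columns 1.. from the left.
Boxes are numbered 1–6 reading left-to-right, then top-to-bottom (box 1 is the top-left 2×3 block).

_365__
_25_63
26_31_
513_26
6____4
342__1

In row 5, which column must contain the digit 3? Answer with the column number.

5

Consider where 3 can go in row 5.
row 5, column 2 is out (column 2 already has a 3).
row 5, column 3 is out (column 3 already has a 3).
row 5, column 4 is out (column 4 already has a 3).
So the only cell in row 5 that can hold 3 is row 5, column 5.
That is column 5.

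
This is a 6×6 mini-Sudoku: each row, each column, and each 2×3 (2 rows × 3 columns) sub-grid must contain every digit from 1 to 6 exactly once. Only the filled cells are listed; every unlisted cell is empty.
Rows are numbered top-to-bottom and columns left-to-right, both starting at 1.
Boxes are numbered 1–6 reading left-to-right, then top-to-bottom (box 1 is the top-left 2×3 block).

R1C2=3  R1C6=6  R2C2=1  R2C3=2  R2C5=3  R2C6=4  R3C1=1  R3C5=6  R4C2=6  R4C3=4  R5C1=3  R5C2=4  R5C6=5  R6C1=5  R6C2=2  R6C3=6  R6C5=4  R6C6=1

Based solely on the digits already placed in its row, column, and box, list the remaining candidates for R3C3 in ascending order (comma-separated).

3,5

Row 3 already contains {1, 6}.
Column 3 already contains {2, 4, 6}.
Its 2×3 block (box 3) already contains {1, 4, 6}.
Removing those from 1–6 leaves {3, 5} as the candidates for R3C3.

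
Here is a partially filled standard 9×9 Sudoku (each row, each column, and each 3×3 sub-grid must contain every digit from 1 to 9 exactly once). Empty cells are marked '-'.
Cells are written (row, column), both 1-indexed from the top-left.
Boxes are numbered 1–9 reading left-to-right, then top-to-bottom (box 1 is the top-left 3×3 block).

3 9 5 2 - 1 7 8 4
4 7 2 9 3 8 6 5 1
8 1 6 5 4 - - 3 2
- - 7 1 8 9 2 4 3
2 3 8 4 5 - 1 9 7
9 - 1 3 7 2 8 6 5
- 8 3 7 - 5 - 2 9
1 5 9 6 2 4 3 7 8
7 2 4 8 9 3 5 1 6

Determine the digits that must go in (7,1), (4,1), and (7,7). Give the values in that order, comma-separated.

6,5,4

For (7,1):
  Row 7 already contains {2, 3, 5, 7, 8, 9}.
  Column 1 already contains {1, 2, 3, 4, 7, 8, 9}.
  Its 3×3 block (box 7) already contains {1, 2, 3, 4, 5, 7, 8, 9}.
  The only value from 1–9 not eliminated is 6, so (7,1) = 6.
For (4,1):
  Consider where 5 can go in box 4.
  (4,2) is out (column 2 already has a 5).
  (6,2) is out (row 6 already has a 5).
  So the only cell in box 4 that can hold 5 is (4,1).
  So (4,1) = 5.
For (7,7):
  Row 7 already contains {2, 3, 5, 7, 8, 9}.
  Column 7 already contains {1, 2, 3, 5, 6, 7, 8}.
  Its 3×3 block (box 9) already contains {1, 2, 3, 5, 6, 7, 8, 9}.
  The only value from 1–9 not eliminated is 4, so (7,7) = 4.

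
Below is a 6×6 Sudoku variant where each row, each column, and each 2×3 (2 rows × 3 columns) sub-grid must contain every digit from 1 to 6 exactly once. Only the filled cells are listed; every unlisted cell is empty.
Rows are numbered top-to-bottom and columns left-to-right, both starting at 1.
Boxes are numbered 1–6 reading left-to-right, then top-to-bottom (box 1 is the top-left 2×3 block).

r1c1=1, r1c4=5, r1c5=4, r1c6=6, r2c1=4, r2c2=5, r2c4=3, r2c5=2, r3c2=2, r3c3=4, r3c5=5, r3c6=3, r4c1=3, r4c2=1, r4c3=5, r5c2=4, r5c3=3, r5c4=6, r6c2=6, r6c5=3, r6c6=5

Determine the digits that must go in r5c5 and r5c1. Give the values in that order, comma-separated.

1,5

For r5c5:
  Row 5 already contains {3, 4, 6}.
  Column 5 already contains {2, 3, 4, 5}.
  Its 2×3 block (box 6) already contains {3, 5, 6}.
  The only value from 1–6 not eliminated is 1, so r5c5 = 1.
For r5c1:
  Consider where 5 can go in column 1.
  r3c1 is out (row 3 already has a 5).
  r6c1 is out (row 6 already has a 5).
  So the only cell in column 1 that can hold 5 is r5c1.
  So r5c1 = 5.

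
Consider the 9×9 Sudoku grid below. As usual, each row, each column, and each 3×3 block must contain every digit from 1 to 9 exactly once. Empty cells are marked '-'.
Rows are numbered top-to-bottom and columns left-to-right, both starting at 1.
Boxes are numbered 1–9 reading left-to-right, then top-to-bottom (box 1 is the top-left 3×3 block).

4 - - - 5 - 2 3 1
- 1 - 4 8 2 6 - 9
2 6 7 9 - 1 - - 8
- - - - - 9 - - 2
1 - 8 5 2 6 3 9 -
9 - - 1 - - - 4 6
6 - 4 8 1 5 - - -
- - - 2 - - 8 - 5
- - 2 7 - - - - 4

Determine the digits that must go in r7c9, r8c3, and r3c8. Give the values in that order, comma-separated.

For r7c9:
  Consider where 3 can go in column 9.
  r5c9 is out (row 5 already has a 3).
  So the only cell in column 9 that can hold 3 is r7c9.
  So r7c9 = 3.
For r8c3:
  Consider where 1 can go in box 7.
  r7c2 is out (row 7 already has a 1).
  r8c1 is out (column 1 already has a 1).
  r8c2 is out (column 2 already has a 1).
  r9c1 is out (column 1 already has a 1).
  r9c2 is out (column 2 already has a 1).
  So the only cell in box 7 that can hold 1 is r8c3.
  So r8c3 = 1.
For r3c8:
  Row 3 already contains {1, 2, 6, 7, 8, 9}.
  Column 8 already contains {3, 4, 9}.
  Its 3×3 block (box 3) already contains {1, 2, 3, 6, 8, 9}.
  The only value from 1–9 not eliminated is 5, so r3c8 = 5.

3,1,5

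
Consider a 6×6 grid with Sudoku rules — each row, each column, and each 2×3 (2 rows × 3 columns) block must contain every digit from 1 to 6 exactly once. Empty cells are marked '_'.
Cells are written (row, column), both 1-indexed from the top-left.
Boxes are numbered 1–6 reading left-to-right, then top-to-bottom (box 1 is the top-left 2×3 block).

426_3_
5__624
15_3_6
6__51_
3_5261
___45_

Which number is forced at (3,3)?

2

Cell (3,3) itself could take any of {2, 4} by direct elimination.
Consider where 2 can go in row 3.
(3,5) is out (column 5 already has a 2).
So the only cell in row 3 that can hold 2 is (3,3).
Therefore (3,3) = 2.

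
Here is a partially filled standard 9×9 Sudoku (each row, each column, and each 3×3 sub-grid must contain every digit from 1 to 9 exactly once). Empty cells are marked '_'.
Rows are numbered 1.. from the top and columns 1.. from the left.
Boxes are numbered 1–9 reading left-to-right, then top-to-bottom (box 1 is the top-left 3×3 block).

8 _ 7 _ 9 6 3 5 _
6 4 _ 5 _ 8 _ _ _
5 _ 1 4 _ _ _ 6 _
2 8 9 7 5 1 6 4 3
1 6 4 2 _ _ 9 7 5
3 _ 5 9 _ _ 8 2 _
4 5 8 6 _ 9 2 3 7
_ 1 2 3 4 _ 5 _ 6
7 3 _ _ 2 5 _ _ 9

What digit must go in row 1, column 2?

2

Row 1 already contains {3, 5, 6, 7, 8, 9}.
Column 2 already contains {1, 3, 4, 5, 6, 8}.
Its 3×3 block (box 1) already contains {1, 4, 5, 6, 7, 8}.
The only value from 1–9 not eliminated is 2, so row 1, column 2 = 2.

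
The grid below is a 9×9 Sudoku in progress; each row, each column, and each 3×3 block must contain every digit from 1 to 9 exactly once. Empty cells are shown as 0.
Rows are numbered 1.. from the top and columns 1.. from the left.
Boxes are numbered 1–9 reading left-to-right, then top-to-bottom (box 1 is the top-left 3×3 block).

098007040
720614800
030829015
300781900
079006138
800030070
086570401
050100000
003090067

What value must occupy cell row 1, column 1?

Cell row 1, column 1 itself could take any of {1, 5, 6} by direct elimination.
Consider where 1 can go in box 1.
row 2, column 3 is out (row 2 already has a 1).
row 3, column 1 is out (row 3 already has a 1).
row 3, column 3 is out (row 3 already has a 1).
So the only cell in box 1 that can hold 1 is row 1, column 1.
Therefore row 1, column 1 = 1.

1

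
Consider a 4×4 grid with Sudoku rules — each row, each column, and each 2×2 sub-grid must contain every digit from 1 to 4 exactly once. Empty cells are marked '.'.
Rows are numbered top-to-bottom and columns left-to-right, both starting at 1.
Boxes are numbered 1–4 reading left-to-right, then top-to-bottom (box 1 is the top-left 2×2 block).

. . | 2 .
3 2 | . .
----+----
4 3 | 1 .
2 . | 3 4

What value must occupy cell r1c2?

Cell r1c2 itself could take any of {1, 4} by direct elimination.
Consider where 4 can go in box 1.
r1c1 is out (column 1 already has a 4).
So the only cell in box 1 that can hold 4 is r1c2.
Therefore r1c2 = 4.

4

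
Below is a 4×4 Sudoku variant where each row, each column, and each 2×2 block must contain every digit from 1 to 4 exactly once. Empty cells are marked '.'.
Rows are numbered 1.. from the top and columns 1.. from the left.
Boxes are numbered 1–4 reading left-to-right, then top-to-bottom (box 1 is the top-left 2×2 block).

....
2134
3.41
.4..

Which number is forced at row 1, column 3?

Cell row 1, column 3 itself could take any of {1, 2} by direct elimination.
Consider where 1 can go in column 3.
row 4, column 3 is out (box 4 already has a 1).
So the only cell in column 3 that can hold 1 is row 1, column 3.
Therefore row 1, column 3 = 1.

1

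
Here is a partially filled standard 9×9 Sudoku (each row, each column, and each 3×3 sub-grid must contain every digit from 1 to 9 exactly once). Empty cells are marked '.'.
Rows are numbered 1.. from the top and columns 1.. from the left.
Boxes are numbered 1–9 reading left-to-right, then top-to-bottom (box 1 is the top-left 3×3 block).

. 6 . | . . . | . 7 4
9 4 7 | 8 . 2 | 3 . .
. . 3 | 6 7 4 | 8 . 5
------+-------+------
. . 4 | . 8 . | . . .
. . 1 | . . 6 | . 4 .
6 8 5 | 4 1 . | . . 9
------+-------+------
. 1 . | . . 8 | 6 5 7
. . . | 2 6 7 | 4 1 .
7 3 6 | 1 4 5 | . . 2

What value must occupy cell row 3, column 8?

9

Cell row 3, column 8 itself could take any of {2, 9} by direct elimination.
Consider where 9 can go in row 3.
row 3, column 1 is out (column 1 already has a 9).
row 3, column 2 is out (box 1 already has a 9).
So the only cell in row 3 that can hold 9 is row 3, column 8.
Therefore row 3, column 8 = 9.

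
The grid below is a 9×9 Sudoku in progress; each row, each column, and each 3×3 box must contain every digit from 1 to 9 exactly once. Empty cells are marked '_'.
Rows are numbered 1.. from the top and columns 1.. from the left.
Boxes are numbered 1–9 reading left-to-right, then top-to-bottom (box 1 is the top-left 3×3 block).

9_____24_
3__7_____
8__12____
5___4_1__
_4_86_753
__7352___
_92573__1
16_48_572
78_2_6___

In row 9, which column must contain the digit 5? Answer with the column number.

3

Consider where 5 can go in row 9.
row 9, column 5 is out (column 5 already has a 5).
row 9, column 7 is out (column 7 already has a 5).
row 9, column 8 is out (column 8 already has a 5).
row 9, column 9 is out (box 9 already has a 5).
So the only cell in row 9 that can hold 5 is row 9, column 3.
That is column 3.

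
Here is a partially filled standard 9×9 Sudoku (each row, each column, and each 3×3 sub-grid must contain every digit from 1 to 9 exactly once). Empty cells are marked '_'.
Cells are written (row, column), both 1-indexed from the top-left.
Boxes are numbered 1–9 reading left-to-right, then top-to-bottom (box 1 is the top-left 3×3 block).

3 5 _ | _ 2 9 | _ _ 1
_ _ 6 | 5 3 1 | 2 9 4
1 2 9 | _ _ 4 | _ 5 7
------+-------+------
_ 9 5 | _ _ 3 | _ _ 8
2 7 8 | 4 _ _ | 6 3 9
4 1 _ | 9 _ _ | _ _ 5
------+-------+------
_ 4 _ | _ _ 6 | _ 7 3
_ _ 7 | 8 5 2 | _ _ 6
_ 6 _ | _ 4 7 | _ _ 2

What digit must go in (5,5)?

Row 5 already contains {2, 3, 4, 6, 7, 8, 9}.
Column 5 already contains {2, 3, 4, 5}.
Its 3×3 block (box 5) already contains {3, 4, 9}.
The only value from 1–9 not eliminated is 1, so (5,5) = 1.

1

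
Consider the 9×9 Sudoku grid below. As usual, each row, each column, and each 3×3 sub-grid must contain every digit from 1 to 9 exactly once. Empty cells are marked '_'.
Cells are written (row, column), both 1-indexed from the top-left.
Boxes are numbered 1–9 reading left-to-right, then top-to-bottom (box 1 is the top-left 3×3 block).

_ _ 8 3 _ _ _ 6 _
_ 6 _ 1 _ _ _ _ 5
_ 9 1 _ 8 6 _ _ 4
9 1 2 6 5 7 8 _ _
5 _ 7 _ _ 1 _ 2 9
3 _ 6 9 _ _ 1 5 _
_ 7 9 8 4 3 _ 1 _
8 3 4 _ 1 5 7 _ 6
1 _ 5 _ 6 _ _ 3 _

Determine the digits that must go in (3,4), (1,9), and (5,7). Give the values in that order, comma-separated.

For (3,4):
  Consider where 5 can go in row 3.
  (3,1) is out (column 1 already has a 5).
  (3,7) is out (box 3 already has a 5).
  (3,8) is out (column 8 already has a 5).
  So the only cell in row 3 that can hold 5 is (3,4).
  So (3,4) = 5.
For (1,9):
  Consider where 1 can go in column 9.
  (4,9) is out (row 4 already has a 1).
  (6,9) is out (row 6 already has a 1).
  (7,9) is out (row 7 already has a 1).
  (9,9) is out (row 9 already has a 1).
  So the only cell in column 9 that can hold 1 is (1,9).
  So (1,9) = 1.
For (5,7):
  Consider where 6 can go in row 5.
  (5,2) is out (column 2 already has a 6).
  (5,4) is out (column 4 already has a 6).
  (5,5) is out (column 5 already has a 6).
  So the only cell in row 5 that can hold 6 is (5,7).
  So (5,7) = 6.

5,1,6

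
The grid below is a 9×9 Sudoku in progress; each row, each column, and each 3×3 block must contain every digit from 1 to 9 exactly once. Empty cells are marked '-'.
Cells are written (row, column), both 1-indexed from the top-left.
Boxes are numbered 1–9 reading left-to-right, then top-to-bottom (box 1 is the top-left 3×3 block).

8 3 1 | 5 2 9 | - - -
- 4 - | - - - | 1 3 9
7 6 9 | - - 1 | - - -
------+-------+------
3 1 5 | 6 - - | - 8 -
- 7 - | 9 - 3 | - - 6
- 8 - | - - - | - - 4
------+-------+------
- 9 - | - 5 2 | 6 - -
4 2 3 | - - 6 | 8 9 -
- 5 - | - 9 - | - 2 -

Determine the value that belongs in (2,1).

Cell (2,1) itself could take any of {2, 5} by direct elimination.
Consider where 5 can go in box 1.
(2,3) is out (column 3 already has a 5).
So the only cell in box 1 that can hold 5 is (2,1).
Therefore (2,1) = 5.

5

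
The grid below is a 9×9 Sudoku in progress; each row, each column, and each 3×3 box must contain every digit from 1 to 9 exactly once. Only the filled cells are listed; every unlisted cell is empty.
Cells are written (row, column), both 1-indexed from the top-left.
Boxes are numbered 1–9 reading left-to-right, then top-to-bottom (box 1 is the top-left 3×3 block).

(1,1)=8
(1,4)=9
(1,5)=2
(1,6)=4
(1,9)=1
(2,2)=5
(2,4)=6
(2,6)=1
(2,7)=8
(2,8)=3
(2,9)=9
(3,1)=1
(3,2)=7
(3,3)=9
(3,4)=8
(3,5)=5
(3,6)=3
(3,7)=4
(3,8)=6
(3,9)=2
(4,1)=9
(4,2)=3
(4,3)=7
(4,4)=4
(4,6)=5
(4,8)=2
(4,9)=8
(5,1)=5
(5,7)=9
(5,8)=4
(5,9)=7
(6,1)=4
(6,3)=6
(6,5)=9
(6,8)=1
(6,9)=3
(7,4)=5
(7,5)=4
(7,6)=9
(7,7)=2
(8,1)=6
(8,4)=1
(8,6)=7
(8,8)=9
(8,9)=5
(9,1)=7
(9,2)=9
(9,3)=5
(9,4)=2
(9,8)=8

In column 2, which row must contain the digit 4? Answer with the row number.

Consider where 4 can go in column 2.
(1,2) is out (row 1 already has a 4).
(5,2) is out (row 5 already has a 4).
(6,2) is out (row 6 already has a 4).
(7,2) is out (row 7 already has a 4).
So the only cell in column 2 that can hold 4 is (8,2).
That is row 8.

8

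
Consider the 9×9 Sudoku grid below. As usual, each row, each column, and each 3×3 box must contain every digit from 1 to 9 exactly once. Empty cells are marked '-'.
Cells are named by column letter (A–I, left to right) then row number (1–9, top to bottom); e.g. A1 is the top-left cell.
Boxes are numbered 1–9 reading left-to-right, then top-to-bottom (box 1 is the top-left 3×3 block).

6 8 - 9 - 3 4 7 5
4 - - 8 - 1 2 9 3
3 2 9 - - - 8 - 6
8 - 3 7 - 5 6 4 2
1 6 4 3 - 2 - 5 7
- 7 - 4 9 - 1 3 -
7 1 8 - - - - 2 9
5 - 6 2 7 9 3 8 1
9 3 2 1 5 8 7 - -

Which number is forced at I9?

Row 9 already contains {1, 2, 3, 5, 7, 8, 9}.
Column I already contains {1, 2, 3, 5, 6, 7, 9}.
Its 3×3 block (box 9) already contains {1, 2, 3, 7, 8, 9}.
The only value from 1–9 not eliminated is 4, so I9 = 4.

4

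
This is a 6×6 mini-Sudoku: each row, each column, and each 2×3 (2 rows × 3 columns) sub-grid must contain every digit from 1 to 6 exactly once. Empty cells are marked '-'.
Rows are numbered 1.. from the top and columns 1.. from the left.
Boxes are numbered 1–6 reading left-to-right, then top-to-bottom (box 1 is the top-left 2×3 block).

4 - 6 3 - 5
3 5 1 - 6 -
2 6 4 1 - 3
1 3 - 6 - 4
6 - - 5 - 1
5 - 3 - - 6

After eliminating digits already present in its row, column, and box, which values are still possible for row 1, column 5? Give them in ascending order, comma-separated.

1,2

Row 1 already contains {3, 4, 5, 6}.
Column 5 already contains {6}.
Its 2×3 block (box 2) already contains {3, 5, 6}.
Removing those from 1–6 leaves {1, 2} as the candidates for row 1, column 5.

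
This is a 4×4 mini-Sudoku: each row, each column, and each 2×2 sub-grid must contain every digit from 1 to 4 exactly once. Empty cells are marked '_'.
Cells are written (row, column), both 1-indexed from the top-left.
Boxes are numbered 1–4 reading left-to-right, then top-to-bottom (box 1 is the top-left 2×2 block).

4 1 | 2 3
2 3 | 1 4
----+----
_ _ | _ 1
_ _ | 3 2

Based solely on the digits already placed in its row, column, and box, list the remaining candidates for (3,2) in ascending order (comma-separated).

2,4

Row 3 already contains {1}.
Column 2 already contains {1, 3}.
Its 2×2 block (box 3) already contains {}.
Removing those from 1–4 leaves {2, 4} as the candidates for (3,2).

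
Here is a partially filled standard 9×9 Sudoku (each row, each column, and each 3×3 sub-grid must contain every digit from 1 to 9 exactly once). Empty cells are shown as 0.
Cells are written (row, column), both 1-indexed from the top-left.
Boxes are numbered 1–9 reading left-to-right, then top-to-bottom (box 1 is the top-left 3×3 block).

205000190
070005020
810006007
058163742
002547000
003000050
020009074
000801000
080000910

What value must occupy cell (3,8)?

3

Row 3 already contains {1, 6, 7, 8}.
Column 8 already contains {1, 2, 4, 5, 7, 9}.
Its 3×3 block (box 3) already contains {1, 2, 7, 9}.
The only value from 1–9 not eliminated is 3, so (3,8) = 3.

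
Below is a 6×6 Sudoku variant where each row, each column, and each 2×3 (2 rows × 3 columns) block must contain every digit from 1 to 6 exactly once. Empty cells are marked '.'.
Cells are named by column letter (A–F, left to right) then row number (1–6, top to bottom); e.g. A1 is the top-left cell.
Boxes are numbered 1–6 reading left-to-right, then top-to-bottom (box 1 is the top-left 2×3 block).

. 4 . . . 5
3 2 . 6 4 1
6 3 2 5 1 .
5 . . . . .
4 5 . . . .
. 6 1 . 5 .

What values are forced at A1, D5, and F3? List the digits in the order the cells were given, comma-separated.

1,1,4

For A1:
  Row 1 already contains {4, 5}.
  Column A already contains {3, 4, 5, 6}.
  Its 2×3 block (box 1) already contains {2, 3, 4}.
  The only value from 1–6 not eliminated is 1, so A1 = 1.
For D5:
  Consider where 1 can go in box 6.
  E5 is out (column E already has a 1).
  F5 is out (column F already has a 1).
  D6 is out (row 6 already has a 1).
  F6 is out (row 6 already has a 1).
  So the only cell in box 6 that can hold 1 is D5.
  So D5 = 1.
For F3:
  Row 3 already contains {1, 2, 3, 5, 6}.
  Column F already contains {1, 5}.
  Its 2×3 block (box 4) already contains {1, 5}.
  The only value from 1–6 not eliminated is 4, so F3 = 4.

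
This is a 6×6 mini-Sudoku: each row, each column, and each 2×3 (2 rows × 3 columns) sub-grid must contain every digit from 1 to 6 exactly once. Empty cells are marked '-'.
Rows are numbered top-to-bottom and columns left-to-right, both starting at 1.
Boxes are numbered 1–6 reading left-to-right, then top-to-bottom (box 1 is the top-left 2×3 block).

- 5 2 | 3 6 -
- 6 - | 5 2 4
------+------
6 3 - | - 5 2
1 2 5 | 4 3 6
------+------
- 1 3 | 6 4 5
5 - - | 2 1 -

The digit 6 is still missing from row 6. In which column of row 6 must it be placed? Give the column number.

3

Consider where 6 can go in row 6.
R6C2 is out (column 2 already has a 6).
R6C6 is out (column 6 already has a 6).
So the only cell in row 6 that can hold 6 is R6C3.
That is column 3.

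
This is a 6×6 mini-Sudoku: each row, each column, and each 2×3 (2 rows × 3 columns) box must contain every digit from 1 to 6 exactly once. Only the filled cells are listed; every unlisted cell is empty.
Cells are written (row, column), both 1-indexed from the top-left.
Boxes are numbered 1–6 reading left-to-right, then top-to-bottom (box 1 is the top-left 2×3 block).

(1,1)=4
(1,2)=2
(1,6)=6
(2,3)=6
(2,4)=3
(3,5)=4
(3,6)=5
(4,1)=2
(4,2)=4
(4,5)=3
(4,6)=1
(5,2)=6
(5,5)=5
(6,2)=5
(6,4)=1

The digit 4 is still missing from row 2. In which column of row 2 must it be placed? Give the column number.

6

Consider where 4 can go in row 2.
(2,1) is out (column 1 already has a 4).
(2,2) is out (column 2 already has a 4).
(2,5) is out (column 5 already has a 4).
So the only cell in row 2 that can hold 4 is (2,6).
That is column 6.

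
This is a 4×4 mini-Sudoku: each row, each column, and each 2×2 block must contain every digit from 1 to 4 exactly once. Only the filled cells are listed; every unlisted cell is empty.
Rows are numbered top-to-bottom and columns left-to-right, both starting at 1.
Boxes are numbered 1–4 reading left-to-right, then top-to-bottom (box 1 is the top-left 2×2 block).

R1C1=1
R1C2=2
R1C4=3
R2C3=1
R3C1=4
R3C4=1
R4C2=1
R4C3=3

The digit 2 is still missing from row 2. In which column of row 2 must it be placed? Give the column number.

Consider where 2 can go in row 2.
R2C1 is out (box 1 already has a 2).
R2C2 is out (column 2 already has a 2).
So the only cell in row 2 that can hold 2 is R2C4.
That is column 4.

4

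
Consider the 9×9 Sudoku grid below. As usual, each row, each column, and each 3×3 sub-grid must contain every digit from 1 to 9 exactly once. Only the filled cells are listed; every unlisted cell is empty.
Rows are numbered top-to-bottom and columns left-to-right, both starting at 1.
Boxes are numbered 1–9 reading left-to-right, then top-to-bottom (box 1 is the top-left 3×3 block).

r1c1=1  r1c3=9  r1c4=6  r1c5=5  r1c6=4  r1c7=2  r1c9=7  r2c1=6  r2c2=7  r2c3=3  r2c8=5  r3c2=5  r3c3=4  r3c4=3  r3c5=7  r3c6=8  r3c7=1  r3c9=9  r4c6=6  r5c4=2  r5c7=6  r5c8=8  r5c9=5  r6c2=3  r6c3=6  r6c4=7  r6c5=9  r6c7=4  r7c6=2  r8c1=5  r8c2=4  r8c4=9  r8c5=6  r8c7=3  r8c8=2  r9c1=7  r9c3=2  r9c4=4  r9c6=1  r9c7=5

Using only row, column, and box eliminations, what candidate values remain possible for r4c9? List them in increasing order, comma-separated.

1,2,3

Row 4 already contains {6}.
Column 9 already contains {5, 7, 9}.
Its 3×3 block (box 6) already contains {4, 5, 6, 8}.
Removing those from 1–9 leaves {1, 2, 3} as the candidates for r4c9.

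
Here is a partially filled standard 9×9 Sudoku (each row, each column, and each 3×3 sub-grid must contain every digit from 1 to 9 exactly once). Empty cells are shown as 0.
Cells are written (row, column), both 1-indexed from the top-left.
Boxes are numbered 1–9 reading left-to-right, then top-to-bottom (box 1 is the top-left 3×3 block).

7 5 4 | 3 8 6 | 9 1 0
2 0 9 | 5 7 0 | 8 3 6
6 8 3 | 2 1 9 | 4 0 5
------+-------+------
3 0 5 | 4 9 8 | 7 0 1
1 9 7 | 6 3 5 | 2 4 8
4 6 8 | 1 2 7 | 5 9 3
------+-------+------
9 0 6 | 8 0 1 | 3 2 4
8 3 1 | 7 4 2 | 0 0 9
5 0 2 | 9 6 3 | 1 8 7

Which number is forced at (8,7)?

6

Row 8 already contains {1, 2, 3, 4, 7, 8, 9}.
Column 7 already contains {1, 2, 3, 4, 5, 7, 8, 9}.
Its 3×3 block (box 9) already contains {1, 2, 3, 4, 7, 8, 9}.
The only value from 1–9 not eliminated is 6, so (8,7) = 6.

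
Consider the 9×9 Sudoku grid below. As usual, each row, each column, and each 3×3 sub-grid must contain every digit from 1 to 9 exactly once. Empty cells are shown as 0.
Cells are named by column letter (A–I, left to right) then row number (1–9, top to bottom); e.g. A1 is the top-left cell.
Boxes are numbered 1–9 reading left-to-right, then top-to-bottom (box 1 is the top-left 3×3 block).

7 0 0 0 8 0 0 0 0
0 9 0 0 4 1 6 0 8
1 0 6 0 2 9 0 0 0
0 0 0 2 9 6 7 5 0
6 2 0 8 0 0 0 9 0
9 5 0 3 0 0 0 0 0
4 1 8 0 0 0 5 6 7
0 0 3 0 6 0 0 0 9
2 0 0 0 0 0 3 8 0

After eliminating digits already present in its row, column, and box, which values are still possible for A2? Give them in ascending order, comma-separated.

3,5

Row 2 already contains {1, 4, 6, 8, 9}.
Column A already contains {1, 2, 4, 6, 7, 9}.
Its 3×3 block (box 1) already contains {1, 6, 7, 9}.
Removing those from 1–9 leaves {3, 5} as the candidates for A2.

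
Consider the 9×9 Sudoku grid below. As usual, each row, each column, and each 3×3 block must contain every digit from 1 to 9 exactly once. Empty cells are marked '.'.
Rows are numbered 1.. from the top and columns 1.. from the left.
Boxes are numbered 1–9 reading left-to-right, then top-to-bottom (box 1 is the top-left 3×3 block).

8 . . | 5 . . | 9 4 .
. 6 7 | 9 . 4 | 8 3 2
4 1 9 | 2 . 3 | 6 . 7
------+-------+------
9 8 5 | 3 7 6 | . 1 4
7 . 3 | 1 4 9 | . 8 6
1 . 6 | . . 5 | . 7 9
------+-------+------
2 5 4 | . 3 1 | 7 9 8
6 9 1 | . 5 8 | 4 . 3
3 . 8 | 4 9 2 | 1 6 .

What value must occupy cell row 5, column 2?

2

Row 5 already contains {1, 3, 4, 6, 7, 8, 9}.
Column 2 already contains {1, 5, 6, 8, 9}.
Its 3×3 block (box 4) already contains {1, 3, 5, 6, 7, 8, 9}.
The only value from 1–9 not eliminated is 2, so row 5, column 2 = 2.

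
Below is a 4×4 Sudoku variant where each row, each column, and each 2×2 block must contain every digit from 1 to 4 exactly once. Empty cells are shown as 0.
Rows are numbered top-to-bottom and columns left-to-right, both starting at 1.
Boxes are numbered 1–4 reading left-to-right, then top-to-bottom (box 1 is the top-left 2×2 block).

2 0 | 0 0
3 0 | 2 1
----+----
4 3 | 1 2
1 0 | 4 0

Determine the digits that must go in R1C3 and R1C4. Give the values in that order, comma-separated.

3,4

For R1C3:
  Row 1 already contains {2}.
  Column 3 already contains {1, 2, 4}.
  Its 2×2 block (box 2) already contains {1, 2}.
  The only value from 1–4 not eliminated is 3, so R1C3 = 3.
For R1C4:
  Consider where 4 can go in column 4.
  R4C4 is out (row 4 already has a 4).
  So the only cell in column 4 that can hold 4 is R1C4.
  So R1C4 = 4.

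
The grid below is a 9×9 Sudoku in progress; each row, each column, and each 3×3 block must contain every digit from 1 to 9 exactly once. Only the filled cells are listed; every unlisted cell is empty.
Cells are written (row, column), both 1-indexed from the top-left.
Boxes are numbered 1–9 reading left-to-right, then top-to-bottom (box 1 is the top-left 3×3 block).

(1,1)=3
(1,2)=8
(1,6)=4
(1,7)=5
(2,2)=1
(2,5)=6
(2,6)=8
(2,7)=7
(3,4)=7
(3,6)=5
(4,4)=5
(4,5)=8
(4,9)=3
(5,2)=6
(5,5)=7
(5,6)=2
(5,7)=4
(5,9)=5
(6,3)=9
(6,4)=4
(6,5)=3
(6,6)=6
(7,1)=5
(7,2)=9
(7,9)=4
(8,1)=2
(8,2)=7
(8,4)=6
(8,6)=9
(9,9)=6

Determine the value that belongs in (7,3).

6

Cell (7,3) itself could take any of {1, 3, 6, 8} by direct elimination.
Consider where 6 can go in box 7.
(8,3) is out (row 8 already has a 6).
(9,1) is out (row 9 already has a 6).
(9,2) is out (row 9 already has a 6).
(9,3) is out (row 9 already has a 6).
So the only cell in box 7 that can hold 6 is (7,3).
Therefore (7,3) = 6.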